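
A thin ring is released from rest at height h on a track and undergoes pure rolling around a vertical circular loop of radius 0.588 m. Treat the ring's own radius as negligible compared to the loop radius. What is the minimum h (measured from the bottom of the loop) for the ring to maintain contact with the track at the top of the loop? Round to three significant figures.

h_min ≈ 1.76 m

For this body I = MR², i.e. k = I/(MR²) = 1.
At the top, contact is just lost when gravity alone supplies the centripetal force: Mg = Mv_top²/r, i.e. v_top² = gr.
With ω = v/R, the kinetic energy at speed v is ½(1+k)Mv² = Mv².
Energy conservation from release (height h) to the top (height 2r): Mgh = Mg(2r) + M·gr.
Thus h_min = 2r + (1+k)r/2 = r(2 + 2/2) = 0.588 × 3 ≈ 1.76 m.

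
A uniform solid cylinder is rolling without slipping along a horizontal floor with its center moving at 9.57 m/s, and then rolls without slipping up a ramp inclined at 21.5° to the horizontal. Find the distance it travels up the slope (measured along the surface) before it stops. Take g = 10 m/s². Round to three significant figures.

The moment of inertia is (1/2)MR², giving k ≡ I/(MR²) = 0.5.
Rolling without slipping gives ω = v/R, so the total kinetic energy is ½Mv² + ½Iω² = ½(1+k)Mv² = (3/4)Mv².
Setting this equal to Mgh gives the vertical rise h = (1+k)v₀²/(2g) = 1.5×9.57²/(2×10) = 6.869 m.
Along the incline, d = h/sinθ = 6.869/sin21.5° ≈ 18.7 m.

d ≈ 18.7 m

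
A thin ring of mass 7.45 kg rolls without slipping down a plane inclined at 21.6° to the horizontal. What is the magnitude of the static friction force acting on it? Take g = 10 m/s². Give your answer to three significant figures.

f ≈ 13.7 N

With I = MR², the ratio k = I/(MR²) is 1.
Translational: Mg sinθ − f = Ma. Rotational about the CM: fR = Iα = kMRa, so f = kMa.
Combining, a = g sinθ/(1+k) and f = kMa = kMg sinθ/(1+k).
f = 1 × 7.45 × 10 × sin21.6° / 2 ≈ 13.7 N.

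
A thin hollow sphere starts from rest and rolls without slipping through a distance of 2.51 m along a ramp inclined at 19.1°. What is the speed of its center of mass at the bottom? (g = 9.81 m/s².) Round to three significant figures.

With I = (2/3)MR², the ratio k = I/(MR²) is 2/3.
Rolling without slipping gives ω = v/R, so the total kinetic energy is ½Mv² + ½Iω² = ½(1+k)Mv² = (5/6)Mv².
The vertical drop is h = L sinθ = 2.51 × sin19.1° = 0.8213 m.
Energy conservation: Mgh = (5/6)Mv², so v = √(2gh/(1+k)) = √(2 × 9.81 × 0.8213 / 1.667) ≈ 3.11 m/s.

v ≈ 3.11 m/s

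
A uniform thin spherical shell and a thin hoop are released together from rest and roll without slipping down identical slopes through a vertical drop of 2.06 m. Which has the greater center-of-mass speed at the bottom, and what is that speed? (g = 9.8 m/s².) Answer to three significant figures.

the uniform thin spherical shell, at v ≈ 4.92 m/s

For rolling without slipping, Mgh = ½(1+k)Mv² where k = I/(MR²), so v = √(2gh/(1+k)).
Uniform thin spherical shell: k = 2/3, giving v = √(2×9.8×2.06/1.667) = 4.922 m/s.
Thin hoop: k = 1, giving v = √(2×9.8×2.06/2) = 4.493 m/s.
The smaller k wins: the uniform thin spherical shell, at ≈ 4.92 m/s.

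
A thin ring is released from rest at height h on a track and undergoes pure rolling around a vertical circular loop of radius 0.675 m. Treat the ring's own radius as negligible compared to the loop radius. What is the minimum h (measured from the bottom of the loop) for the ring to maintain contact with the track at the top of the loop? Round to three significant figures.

h_min ≈ 2.03 m

The moment of inertia is MR², giving k ≡ I/(MR²) = 1.
At the top of the loop, the minimum-contact condition is Mg = Mv_top²/r, so v_top² = gr.
With ω = v/R, the kinetic energy at speed v is ½(1+k)Mv² = Mv².
Energy conservation from release (height h) to the top (height 2r): Mgh = Mg(2r) + M·gr.
Thus h_min = 2r + (1+k)r/2 = r(2 + 2/2) = 0.675 × 3 ≈ 2.03 m.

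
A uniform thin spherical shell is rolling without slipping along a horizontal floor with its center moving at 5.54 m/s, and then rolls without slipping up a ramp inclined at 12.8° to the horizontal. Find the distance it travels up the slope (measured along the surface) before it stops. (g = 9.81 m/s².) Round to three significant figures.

For this body I = (2/3)MR², i.e. k = I/(MR²) = 2/3.
The rolling condition ω = v/R makes the rotational term ½I(v/R)² = ½kMv², so KE_total = ½(1+k)Mv² = (5/6)Mv².
Setting this equal to Mgh gives the vertical rise h = (1+k)v₀²/(2g) = 1.667×5.54²/(2×9.81) = 2.607 m.
Along the incline, d = h/sinθ = 2.607/sin12.8° ≈ 11.8 m.

d ≈ 11.8 m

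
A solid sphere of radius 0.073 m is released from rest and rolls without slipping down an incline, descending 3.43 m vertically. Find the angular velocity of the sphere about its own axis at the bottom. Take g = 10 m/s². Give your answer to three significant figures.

ω ≈ 95.9 rad/s

For this body I = (2/5)MR², i.e. k = I/(MR²) = 0.4.
Since it rolls without slipping, ω = v/R and KE = ½Mv² + ½Iω² = ½(1+k)Mv² = (7/10)Mv².
Energy conservation Mgh = ½(1+k)Mv² gives v = √(2gh/(1+k)) = √(2 × 10 × 3.43 / 1.4) = 7 m/s.
Then ω = v/R = 7 / 0.073 ≈ 95.9 rad/s.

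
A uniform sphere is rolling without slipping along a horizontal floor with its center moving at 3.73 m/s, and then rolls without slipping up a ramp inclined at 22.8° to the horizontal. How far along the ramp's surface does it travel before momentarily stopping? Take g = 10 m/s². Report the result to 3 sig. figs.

d ≈ 2.51 m

For this body I = (2/5)MR², i.e. k = I/(MR²) = 0.4.
Since it rolls without slipping, ω = v/R and KE = ½Mv² + ½Iω² = ½(1+k)Mv² = (7/10)Mv².
Setting this equal to Mgh gives the vertical rise h = (1+k)v₀²/(2g) = 1.4×3.73²/(2×10) = 0.9739 m.
The distance along the slope is d = h/sinθ = 0.9739/sin22.8° ≈ 2.51 m.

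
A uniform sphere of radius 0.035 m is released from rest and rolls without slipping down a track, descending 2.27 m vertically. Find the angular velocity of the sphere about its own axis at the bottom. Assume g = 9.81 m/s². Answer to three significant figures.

Here I = (2/5)MR², so the shape factor k = I/(MR²) = 0.4.
The rolling condition ω = v/R makes the rotational term ½I(v/R)² = ½kMv², so KE_total = ½(1+k)Mv² = (7/10)Mv².
Energy conservation Mgh = ½(1+k)Mv² gives v = √(2gh/(1+k)) = √(2 × 9.81 × 2.27 / 1.4) = 5.64 m/s.
Then ω = v/R = 5.64 / 0.035 ≈ 161 rad/s.

ω ≈ 161 rad/s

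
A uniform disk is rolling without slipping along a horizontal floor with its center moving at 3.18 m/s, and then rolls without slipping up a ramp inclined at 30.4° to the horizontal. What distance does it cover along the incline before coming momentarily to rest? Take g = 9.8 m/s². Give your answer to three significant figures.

d ≈ 1.53 m

The moment of inertia is (1/2)MR², giving k ≡ I/(MR²) = 0.5.
Since it rolls without slipping, ω = v/R and KE = ½Mv² + ½Iω² = ½(1+k)Mv² = (3/4)Mv².
Setting this equal to Mgh gives the vertical rise h = (1+k)v₀²/(2g) = 1.5×3.18²/(2×9.8) = 0.7739 m.
The distance along the slope is d = h/sinθ = 0.7739/sin30.4° ≈ 1.53 m.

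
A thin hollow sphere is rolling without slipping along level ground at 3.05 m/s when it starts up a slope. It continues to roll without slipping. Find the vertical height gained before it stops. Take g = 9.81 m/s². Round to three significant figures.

h ≈ 0.790 m

Here I = (2/3)MR², so the shape factor k = I/(MR²) = 2/3.
Pure rolling means v = ωR; then KE = ½Mv² + ½I(v/R)² = ½(1+k)Mv² = (5/6)Mv².
All of this converts to potential energy at the highest point: (5/6)Mv₀² = Mgh.
Thus h = (1+k)v₀²/(2g) = 1.667 × 3.05² / (2 × 9.81) ≈ 0.790 m.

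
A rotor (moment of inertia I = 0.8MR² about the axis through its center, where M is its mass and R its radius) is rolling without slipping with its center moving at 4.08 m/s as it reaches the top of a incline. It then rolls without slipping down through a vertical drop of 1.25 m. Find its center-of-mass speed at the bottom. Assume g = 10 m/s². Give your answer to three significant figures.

v ≈ 5.53 m/s

For this body I = 0.8MR², i.e. k = I/(MR²) = 0.8.
Pure rolling means v = ωR; then KE = ½Mv² + ½I(v/R)² = ½(1+k)Mv² = (9/10)Mv².
Energy conservation: (9/10)Mv₀² + Mgh = (9/10)Mv², so v² = v₀² + 2gh/(1+k).
v = √(4.08² + 2×10×1.25/1.8) = √30.54 ≈ 5.53 m/s.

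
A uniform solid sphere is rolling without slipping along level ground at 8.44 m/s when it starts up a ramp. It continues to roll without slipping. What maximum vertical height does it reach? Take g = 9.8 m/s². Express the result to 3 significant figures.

h ≈ 5.09 m

For this body I = (2/5)MR², i.e. k = I/(MR²) = 0.4.
Rolling without slipping gives ω = v/R, so the total kinetic energy is ½Mv² + ½Iω² = ½(1+k)Mv² = (7/10)Mv².
All of this converts to potential energy at the highest point: (7/10)Mv₀² = Mgh.
Thus h = (1+k)v₀²/(2g) = 1.4 × 8.44² / (2 × 9.8) ≈ 5.09 m.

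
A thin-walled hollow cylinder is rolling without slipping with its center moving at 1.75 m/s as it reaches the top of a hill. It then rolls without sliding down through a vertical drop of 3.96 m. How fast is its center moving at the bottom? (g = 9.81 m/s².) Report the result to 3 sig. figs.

For this body I = MR², i.e. k = I/(MR²) = 1.
Pure rolling means v = ωR; then KE = ½Mv² + ½I(v/R)² = ½(1+k)Mv² = Mv².
Energy conservation: Mv₀² + Mgh = Mv², so v² = v₀² + 2gh/(1+k).
v = √(1.75² + 2×9.81×3.96/2) = √41.91 ≈ 6.47 m/s.

v ≈ 6.47 m/s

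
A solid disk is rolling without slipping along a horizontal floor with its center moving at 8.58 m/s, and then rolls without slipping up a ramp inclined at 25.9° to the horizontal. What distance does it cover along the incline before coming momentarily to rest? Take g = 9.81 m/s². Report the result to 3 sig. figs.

d ≈ 12.9 m

With I = (1/2)MR², the ratio k = I/(MR²) is 0.5.
Pure rolling means v = ωR; then KE = ½Mv² + ½I(v/R)² = ½(1+k)Mv² = (3/4)Mv².
Setting this equal to Mgh gives the vertical rise h = (1+k)v₀²/(2g) = 1.5×8.58²/(2×9.81) = 5.628 m.
The distance along the slope is d = h/sinθ = 5.628/sin25.9° ≈ 12.9 m.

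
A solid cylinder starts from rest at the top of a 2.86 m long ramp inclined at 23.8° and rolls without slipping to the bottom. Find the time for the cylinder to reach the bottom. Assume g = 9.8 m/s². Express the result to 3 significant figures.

t ≈ 1.47 s

Here I = (1/2)MR², so the shape factor k = I/(MR²) = 0.5.
Newton's second law down the slope: Mg sinθ − f = Ma. The torque equation fR = Iα (with α = a/R) gives f = kMa.
Hence a = g sinθ/(1+k) = 9.8×sin23.8°/1.5 = 2.636 m/s².
Starting from rest, L = ½at², so t = √(2L/a) = √(2×2.86/2.636) ≈ 1.47 s.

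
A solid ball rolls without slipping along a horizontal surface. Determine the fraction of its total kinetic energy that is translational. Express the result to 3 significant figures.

Here I = (2/5)MR², so the shape factor k = I/(MR²) = 0.4.
With ω = v/R, KE_trans = ½Mv² and KE_rot = ½Iω² = ½kMv², so KE_total = ½(1+k)Mv².
The translational fraction is therefore 1/(1+k) = 1/1.4 ≈ 0.714.

fraction ≈ 0.714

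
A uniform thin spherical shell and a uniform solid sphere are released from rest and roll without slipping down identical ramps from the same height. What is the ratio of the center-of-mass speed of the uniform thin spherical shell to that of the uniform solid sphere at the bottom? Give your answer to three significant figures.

v_ratio ≈ 0.917

Each satisfies Mgh = ½(1+k)Mv² with k = I/(MR²), so v ∝ 1/√(1+k).
For the uniform thin spherical shell k = 2/3; for the uniform solid sphere k = 0.4.
v₁/v₂ = √((1+k₂)/(1+k₁)) = √(1.4/1.667) ≈ 0.917.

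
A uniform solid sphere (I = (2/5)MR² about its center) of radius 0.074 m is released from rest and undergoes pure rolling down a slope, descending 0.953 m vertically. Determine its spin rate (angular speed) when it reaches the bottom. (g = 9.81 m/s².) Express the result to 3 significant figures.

With I = (2/5)MR², the ratio k = I/(MR²) is 0.4.
The rolling condition ω = v/R makes the rotational term ½I(v/R)² = ½kMv², so KE_total = ½(1+k)Mv² = (7/10)Mv².
Energy conservation Mgh = ½(1+k)Mv² gives v = √(2gh/(1+k)) = √(2 × 9.81 × 0.953 / 1.4) = 3.655 m/s.
Then ω = v/R = 3.655 / 0.074 ≈ 49.4 rad/s.

ω ≈ 49.4 rad/s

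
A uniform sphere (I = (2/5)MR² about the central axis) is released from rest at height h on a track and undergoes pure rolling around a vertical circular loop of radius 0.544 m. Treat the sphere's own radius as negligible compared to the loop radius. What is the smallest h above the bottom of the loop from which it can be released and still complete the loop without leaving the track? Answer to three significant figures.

With I = (2/5)MR², the ratio k = I/(MR²) is 0.4.
At the top, contact is just lost when gravity alone supplies the centripetal force: Mg = Mv_top²/r, i.e. v_top² = gr.
With ω = v/R, the kinetic energy at speed v is ½(1+k)Mv² = (7/10)Mv².
Energy conservation from release (height h) to the top (height 2r): Mgh = Mg(2r) + (7/10)M·gr.
Thus h_min = 2r + (1+k)r/2 = r(2 + 1.4/2) = 0.544 × 2.7 ≈ 1.47 m.

h_min ≈ 1.47 m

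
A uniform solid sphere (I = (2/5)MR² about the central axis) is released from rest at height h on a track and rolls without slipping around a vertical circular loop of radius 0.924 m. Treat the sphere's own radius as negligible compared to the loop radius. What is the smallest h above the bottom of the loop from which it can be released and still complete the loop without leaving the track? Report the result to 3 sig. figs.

The moment of inertia is (2/5)MR², giving k ≡ I/(MR²) = 0.4.
At the top, contact is just lost when gravity alone supplies the centripetal force: Mg = Mv_top²/r, i.e. v_top² = gr.
With ω = v/R, the kinetic energy at speed v is ½(1+k)Mv² = (7/10)Mv².
Energy conservation from release (height h) to the top (height 2r): Mgh = Mg(2r) + (7/10)M·gr.
Thus h_min = 2r + (1+k)r/2 = r(2 + 1.4/2) = 0.924 × 2.7 ≈ 2.49 m.

h_min ≈ 2.49 m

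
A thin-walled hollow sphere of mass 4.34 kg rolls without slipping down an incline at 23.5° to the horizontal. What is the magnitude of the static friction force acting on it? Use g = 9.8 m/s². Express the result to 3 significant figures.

f ≈ 6.78 N

Here I = (2/3)MR², so the shape factor k = I/(MR²) = 2/3.
Newton's second law down the slope: Mg sinθ − f = Ma. The torque equation fR = Iα (with α = a/R) gives f = kMa.
Combining, a = g sinθ/(1+k) and f = kMa = kMg sinθ/(1+k).
f = (2/3) × 4.34 × 9.8 × sin23.5° / 1.667 ≈ 6.78 N.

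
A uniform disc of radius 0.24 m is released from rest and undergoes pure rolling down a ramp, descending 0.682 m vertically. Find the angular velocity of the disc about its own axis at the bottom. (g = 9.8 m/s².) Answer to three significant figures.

ω ≈ 12.4 rad/s

With I = (1/2)MR², the ratio k = I/(MR²) is 0.5.
Rolling without slipping gives ω = v/R, so the total kinetic energy is ½Mv² + ½Iω² = ½(1+k)Mv² = (3/4)Mv².
Energy conservation Mgh = ½(1+k)Mv² gives v = √(2gh/(1+k)) = √(2 × 9.8 × 0.682 / 1.5) = 2.985 m/s.
The angular speed follows from ω = v/R = 2.985/0.24 ≈ 12.4 rad/s.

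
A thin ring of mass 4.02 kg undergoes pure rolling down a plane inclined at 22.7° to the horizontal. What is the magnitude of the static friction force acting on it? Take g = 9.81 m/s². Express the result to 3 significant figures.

The moment of inertia is MR², giving k ≡ I/(MR²) = 1.
Newton's second law down the slope: Mg sinθ − f = Ma. The torque equation fR = Iα (with α = a/R) gives f = kMa.
Combining, a = g sinθ/(1+k) and f = kMa = kMg sinθ/(1+k).
f = 1 × 4.02 × 9.81 × sin22.7° / 2 ≈ 7.61 N.

f ≈ 7.61 N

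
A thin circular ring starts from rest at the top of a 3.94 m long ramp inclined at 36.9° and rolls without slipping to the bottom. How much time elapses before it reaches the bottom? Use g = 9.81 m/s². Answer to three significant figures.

With I = MR², the ratio k = I/(MR²) is 1.
Along the incline Mg sinθ − f = Ma, and torque about the center fR = Iα = kMR²(a/R) gives f = kMa.
Hence a = g sinθ/(1+k) = 9.81×sin36.9°/2 = 2.945 m/s².
With constant a from rest, t = √(2L/a) = √(2·3.94/2.945) ≈ 1.64 s.

t ≈ 1.64 s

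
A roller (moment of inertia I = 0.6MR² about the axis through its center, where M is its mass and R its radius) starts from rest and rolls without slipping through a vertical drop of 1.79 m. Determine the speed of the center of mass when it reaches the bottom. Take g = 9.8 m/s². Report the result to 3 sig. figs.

v ≈ 4.68 m/s

With I = 0.6MR², the ratio k = I/(MR²) is 0.6.
The rolling condition ω = v/R makes the rotational term ½I(v/R)² = ½kMv², so KE_total = ½(1+k)Mv² = (4/5)Mv².
Setting Mgh = (4/5)Mv² gives v = √(2gh/(1+k)) = √(2·9.8·1.79/1.6) ≈ 4.68 m/s.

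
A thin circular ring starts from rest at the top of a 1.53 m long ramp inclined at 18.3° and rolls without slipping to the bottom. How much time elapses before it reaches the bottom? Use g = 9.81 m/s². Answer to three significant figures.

t ≈ 1.41 s

Here I = MR², so the shape factor k = I/(MR²) = 1.
Translational: Mg sinθ − f = Ma. Rotational about the CM: fR = Iα = kMRa, so f = kMa.
Hence a = g sinθ/(1+k) = 9.81×sin18.3°/2 = 1.54 m/s².
With constant a from rest, t = √(2L/a) = √(2·1.53/1.54) ≈ 1.41 s.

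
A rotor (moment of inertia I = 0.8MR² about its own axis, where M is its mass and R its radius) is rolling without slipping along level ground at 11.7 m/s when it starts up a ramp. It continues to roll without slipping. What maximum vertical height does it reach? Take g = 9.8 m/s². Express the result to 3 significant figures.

h ≈ 12.6 m

The moment of inertia is 0.8MR², giving k ≡ I/(MR²) = 0.8.
Since it rolls without slipping, ω = v/R and KE = ½Mv² + ½Iω² = ½(1+k)Mv² = (9/10)Mv².
All of this converts to potential energy at the highest point: (9/10)Mv₀² = Mgh.
Thus h = (1+k)v₀²/(2g) = 1.8 × 11.7² / (2 × 9.8) ≈ 12.6 m.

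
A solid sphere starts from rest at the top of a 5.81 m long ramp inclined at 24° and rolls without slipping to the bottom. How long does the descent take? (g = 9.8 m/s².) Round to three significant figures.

t ≈ 2.02 s

The moment of inertia is (2/5)MR², giving k ≡ I/(MR²) = 0.4.
Newton's second law down the slope: Mg sinθ − f = Ma. The torque equation fR = Iα (with α = a/R) gives f = kMa.
Hence a = g sinθ/(1+k) = 9.8×sin24°/1.4 = 2.847 m/s².
Starting from rest, L = ½at², so t = √(2L/a) = √(2×5.81/2.847) ≈ 2.02 s.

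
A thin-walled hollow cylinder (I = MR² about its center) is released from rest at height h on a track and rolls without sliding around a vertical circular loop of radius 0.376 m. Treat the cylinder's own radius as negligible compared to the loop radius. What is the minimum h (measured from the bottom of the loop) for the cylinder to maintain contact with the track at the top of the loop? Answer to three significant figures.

For this body I = MR², i.e. k = I/(MR²) = 1.
At the top of the loop, the minimum-contact condition is Mg = Mv_top²/r, so v_top² = gr.
With ω = v/R, the kinetic energy at speed v is ½(1+k)Mv² = Mv².
Energy conservation from release (height h) to the top (height 2r): Mgh = Mg(2r) + M·gr.
Thus h_min = 2r + (1+k)r/2 = r(2 + 2/2) = 0.376 × 3 ≈ 1.13 m.

h_min ≈ 1.13 m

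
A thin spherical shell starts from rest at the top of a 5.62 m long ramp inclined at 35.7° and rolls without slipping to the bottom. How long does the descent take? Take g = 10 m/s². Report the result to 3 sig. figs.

The moment of inertia is (2/3)MR², giving k ≡ I/(MR²) = 2/3.
Translational: Mg sinθ − f = Ma. Rotational about the CM: fR = Iα = kMRa, so f = kMa.
Hence a = g sinθ/(1+k) = 10×sin35.7°/1.667 = 3.501 m/s².
With constant a from rest, t = √(2L/a) = √(2·5.62/3.501) ≈ 1.79 s.

t ≈ 1.79 s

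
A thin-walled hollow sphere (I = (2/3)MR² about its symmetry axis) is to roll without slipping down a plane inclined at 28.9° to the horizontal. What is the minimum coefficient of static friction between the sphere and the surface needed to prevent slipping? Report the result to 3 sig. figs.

μ_min ≈ 0.221

For this body I = (2/3)MR², i.e. k = I/(MR²) = 2/3.
Newton's second law down the slope: Mg sinθ − f = Ma. The torque equation fR = Iα (with α = a/R) gives f = kMa.
These give a = g sinθ/(1+k) and the required friction f = kMg sinθ/(1+k).
The normal force is N = Mg cosθ, so μ_min = f/N = k tanθ/(1+k).
μ_min = (2/3) × tan28.9° / 1.667 ≈ 0.221.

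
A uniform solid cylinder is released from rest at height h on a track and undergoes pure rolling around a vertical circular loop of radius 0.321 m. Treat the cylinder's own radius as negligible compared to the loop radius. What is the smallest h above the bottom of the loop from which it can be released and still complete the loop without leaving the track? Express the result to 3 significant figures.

h_min ≈ 0.883 m

For this body I = (1/2)MR², i.e. k = I/(MR²) = 0.5.
At the top of the loop, the minimum-contact condition is Mg = Mv_top²/r, so v_top² = gr.
With ω = v/R, the kinetic energy at speed v is ½(1+k)Mv² = (3/4)Mv².
Energy conservation from release (height h) to the top (height 2r): Mgh = Mg(2r) + (3/4)M·gr.
Thus h_min = 2r + (1+k)r/2 = r(2 + 1.5/2) = 0.321 × 2.75 ≈ 0.883 m.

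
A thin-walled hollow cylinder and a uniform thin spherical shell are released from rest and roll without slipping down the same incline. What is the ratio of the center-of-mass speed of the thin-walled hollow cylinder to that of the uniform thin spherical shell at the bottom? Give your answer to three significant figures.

Each satisfies Mgh = ½(1+k)Mv² with k = I/(MR²), so v ∝ 1/√(1+k).
For the thin-walled hollow cylinder k = 1; for the uniform thin spherical shell k = 2/3.
v₁/v₂ = √((1+k₂)/(1+k₁)) = √(1.667/2) ≈ 0.913.

v_ratio ≈ 0.913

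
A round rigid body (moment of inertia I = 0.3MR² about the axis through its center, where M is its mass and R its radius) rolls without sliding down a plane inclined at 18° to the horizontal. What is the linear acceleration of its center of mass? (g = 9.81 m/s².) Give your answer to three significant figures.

a ≈ 2.33 m/s²

For this body I = 0.3MR², i.e. k = I/(MR²) = 0.3.
Newton's second law down the slope: Mg sinθ − f = Ma. The torque equation fR = Iα (with α = a/R) gives f = kMa.
Eliminating f: Mg sinθ = (1+k)Ma, so a = g sinθ/(1+k) = 9.81 × sin18° / 1.3 ≈ 2.33 m/s².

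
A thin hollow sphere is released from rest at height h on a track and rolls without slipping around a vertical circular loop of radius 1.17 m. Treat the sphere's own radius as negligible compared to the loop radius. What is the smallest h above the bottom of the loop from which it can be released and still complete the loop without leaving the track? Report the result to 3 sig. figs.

h_min ≈ 3.32 m

The moment of inertia is (2/3)MR², giving k ≡ I/(MR²) = 2/3.
At the top, contact is just lost when gravity alone supplies the centripetal force: Mg = Mv_top²/r, i.e. v_top² = gr.
With ω = v/R, the kinetic energy at speed v is ½(1+k)Mv² = (5/6)Mv².
Energy conservation from release (height h) to the top (height 2r): Mgh = Mg(2r) + (5/6)M·gr.
Thus h_min = 2r + (1+k)r/2 = r(2 + 1.667/2) = 1.17 × 2.833 ≈ 3.32 m.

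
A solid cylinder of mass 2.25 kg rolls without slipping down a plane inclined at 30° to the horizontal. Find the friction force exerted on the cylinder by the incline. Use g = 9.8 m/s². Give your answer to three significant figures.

f ≈ 3.68 N

With I = (1/2)MR², the ratio k = I/(MR²) is 0.5.
Translational: Mg sinθ − f = Ma. Rotational about the CM: fR = Iα = kMRa, so f = kMa.
Combining, a = g sinθ/(1+k) and f = kMa = kMg sinθ/(1+k).
f = 0.5 × 2.25 × 9.8 × sin30° / 1.5 ≈ 3.68 N.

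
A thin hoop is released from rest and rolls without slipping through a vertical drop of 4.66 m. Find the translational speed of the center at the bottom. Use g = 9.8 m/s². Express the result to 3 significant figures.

With I = MR², the ratio k = I/(MR²) is 1.
Rolling without slipping gives ω = v/R, so the total kinetic energy is ½Mv² + ½Iω² = ½(1+k)Mv² = Mv².
Energy conservation: Mgh = Mv², so v = √(2gh/(1+k)) = √(2 × 9.8 × 4.66 / 2) ≈ 6.76 m/s.

v ≈ 6.76 m/s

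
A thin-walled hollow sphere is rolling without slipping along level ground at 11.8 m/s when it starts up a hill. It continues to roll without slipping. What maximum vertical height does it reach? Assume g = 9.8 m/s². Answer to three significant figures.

h ≈ 11.8 m

The moment of inertia is (2/3)MR², giving k ≡ I/(MR²) = 2/3.
Rolling without slipping gives ω = v/R, so the total kinetic energy is ½Mv² + ½Iω² = ½(1+k)Mv² = (5/6)Mv².
All of this converts to potential energy at the highest point: (5/6)Mv₀² = Mgh.
Thus h = (1+k)v₀²/(2g) = 1.667 × 11.8² / (2 × 9.8) ≈ 11.8 m.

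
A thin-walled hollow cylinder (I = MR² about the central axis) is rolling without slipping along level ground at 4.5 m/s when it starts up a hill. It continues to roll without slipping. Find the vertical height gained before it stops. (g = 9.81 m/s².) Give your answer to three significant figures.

The moment of inertia is MR², giving k ≡ I/(MR²) = 1.
Rolling without slipping gives ω = v/R, so the total kinetic energy is ½Mv² + ½Iω² = ½(1+k)Mv² = Mv².
All of this converts to potential energy at the highest point: Mv₀² = Mgh.
Thus h = (1+k)v₀²/(2g) = 2 × 4.5² / (2 × 9.81) ≈ 2.06 m.

h ≈ 2.06 m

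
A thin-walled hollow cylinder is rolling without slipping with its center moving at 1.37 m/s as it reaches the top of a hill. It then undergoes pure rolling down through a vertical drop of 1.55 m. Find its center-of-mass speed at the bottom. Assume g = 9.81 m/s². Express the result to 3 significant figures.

v ≈ 4.13 m/s

The moment of inertia is MR², giving k ≡ I/(MR²) = 1.
Rolling without slipping gives ω = v/R, so the total kinetic energy is ½Mv² + ½Iω² = ½(1+k)Mv² = Mv².
Energy conservation: Mv₀² + Mgh = Mv², so v² = v₀² + 2gh/(1+k).
v = √(1.37² + 2×9.81×1.55/2) = √17.08 ≈ 4.13 m/s.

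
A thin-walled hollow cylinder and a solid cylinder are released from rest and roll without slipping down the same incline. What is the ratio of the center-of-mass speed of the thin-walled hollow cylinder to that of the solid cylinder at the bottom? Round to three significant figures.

v_ratio ≈ 0.866

Each satisfies Mgh = ½(1+k)Mv² with k = I/(MR²), so v ∝ 1/√(1+k).
For the thin-walled hollow cylinder k = 1; for the solid cylinder k = 0.5.
v₁/v₂ = √((1+k₂)/(1+k₁)) = √(1.5/2) ≈ 0.866.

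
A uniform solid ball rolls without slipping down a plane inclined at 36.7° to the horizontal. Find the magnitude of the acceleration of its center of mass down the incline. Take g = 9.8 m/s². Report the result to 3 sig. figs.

a ≈ 4.18 m/s²

The moment of inertia is (2/5)MR², giving k ≡ I/(MR²) = 0.4.
Newton's second law down the slope: Mg sinθ − f = Ma. The torque equation fR = Iα (with α = a/R) gives f = kMa.
Eliminating f: Mg sinθ = (1+k)Ma, so a = g sinθ/(1+k) = 9.8 × sin36.7° / 1.4 ≈ 4.18 m/s².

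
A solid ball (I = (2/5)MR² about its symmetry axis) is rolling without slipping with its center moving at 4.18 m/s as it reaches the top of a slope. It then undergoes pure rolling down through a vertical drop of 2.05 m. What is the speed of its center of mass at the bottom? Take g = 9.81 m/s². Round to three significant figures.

With I = (2/5)MR², the ratio k = I/(MR²) is 0.4.
The rolling condition ω = v/R makes the rotational term ½I(v/R)² = ½kMv², so KE_total = ½(1+k)Mv² = (7/10)Mv².
Energy conservation: (7/10)Mv₀² + Mgh = (7/10)Mv², so v² = v₀² + 2gh/(1+k).
v = √(4.18² + 2×9.81×2.05/1.4) = √46.2 ≈ 6.80 m/s.

v ≈ 6.80 m/s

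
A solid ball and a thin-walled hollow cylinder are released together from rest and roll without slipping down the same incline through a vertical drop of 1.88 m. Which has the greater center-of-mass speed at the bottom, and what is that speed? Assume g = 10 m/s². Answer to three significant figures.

For rolling without slipping, Mgh = ½(1+k)Mv² where k = I/(MR²), so v = √(2gh/(1+k)).
Solid ball: k = 0.4, giving v = √(2×10×1.88/1.4) = 5.182 m/s.
Thin-walled hollow cylinder: k = 1, giving v = √(2×10×1.88/2) = 4.336 m/s.
The smaller k wins: the solid ball, at ≈ 5.18 m/s.

the solid ball, at v ≈ 5.18 m/s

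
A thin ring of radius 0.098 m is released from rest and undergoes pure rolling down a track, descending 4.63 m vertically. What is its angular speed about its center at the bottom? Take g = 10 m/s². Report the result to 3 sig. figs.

Here I = MR², so the shape factor k = I/(MR²) = 1.
Since it rolls without slipping, ω = v/R and KE = ½Mv² + ½Iω² = ½(1+k)Mv² = Mv².
Energy conservation Mgh = ½(1+k)Mv² gives v = √(2gh/(1+k)) = √(2 × 10 × 4.63 / 2) = 6.804 m/s.
Then ω = v/R = 6.804 / 0.098 ≈ 69.4 rad/s.

ω ≈ 69.4 rad/s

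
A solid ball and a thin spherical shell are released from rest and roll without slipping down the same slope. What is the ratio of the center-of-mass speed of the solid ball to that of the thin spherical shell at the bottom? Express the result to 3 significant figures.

v_ratio ≈ 1.09

Each satisfies Mgh = ½(1+k)Mv² with k = I/(MR²), so v ∝ 1/√(1+k).
For the solid ball k = 0.4; for the thin spherical shell k = 2/3.
v₁/v₂ = √((1+k₂)/(1+k₁)) = √(1.667/1.4) ≈ 1.09.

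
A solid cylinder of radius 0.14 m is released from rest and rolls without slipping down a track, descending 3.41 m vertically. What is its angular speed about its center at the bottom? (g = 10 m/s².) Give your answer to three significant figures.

Here I = (1/2)MR², so the shape factor k = I/(MR²) = 0.5.
Since it rolls without slipping, ω = v/R and KE = ½Mv² + ½Iω² = ½(1+k)Mv² = (3/4)Mv².
Energy conservation Mgh = ½(1+k)Mv² gives v = √(2gh/(1+k)) = √(2 × 10 × 3.41 / 1.5) = 6.743 m/s.
The angular speed follows from ω = v/R = 6.743/0.14 ≈ 48.2 rad/s.

ω ≈ 48.2 rad/s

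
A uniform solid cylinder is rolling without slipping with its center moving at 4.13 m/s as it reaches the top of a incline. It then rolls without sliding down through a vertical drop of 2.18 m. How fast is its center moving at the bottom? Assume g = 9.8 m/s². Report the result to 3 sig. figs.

Here I = (1/2)MR², so the shape factor k = I/(MR²) = 0.5.
Since it rolls without slipping, ω = v/R and KE = ½Mv² + ½Iω² = ½(1+k)Mv² = (3/4)Mv².
Energy conservation: (3/4)Mv₀² + Mgh = (3/4)Mv², so v² = v₀² + 2gh/(1+k).
v = √(4.13² + 2×9.8×2.18/1.5) = √45.54 ≈ 6.75 m/s.

v ≈ 6.75 m/s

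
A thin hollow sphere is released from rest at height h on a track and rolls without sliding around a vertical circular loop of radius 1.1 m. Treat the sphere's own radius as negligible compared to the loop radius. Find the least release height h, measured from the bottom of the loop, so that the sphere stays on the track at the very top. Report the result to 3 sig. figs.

h_min ≈ 3.12 m

For this body I = (2/3)MR², i.e. k = I/(MR²) = 2/3.
At the top, contact is just lost when gravity alone supplies the centripetal force: Mg = Mv_top²/r, i.e. v_top² = gr.
With ω = v/R, the kinetic energy at speed v is ½(1+k)Mv² = (5/6)Mv².
Energy conservation from release (height h) to the top (height 2r): Mgh = Mg(2r) + (5/6)M·gr.
Thus h_min = 2r + (1+k)r/2 = r(2 + 1.667/2) = 1.1 × 2.833 ≈ 3.12 m.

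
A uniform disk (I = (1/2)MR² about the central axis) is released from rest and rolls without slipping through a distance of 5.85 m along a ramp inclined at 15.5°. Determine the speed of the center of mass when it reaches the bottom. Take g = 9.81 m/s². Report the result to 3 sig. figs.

v ≈ 4.52 m/s

With I = (1/2)MR², the ratio k = I/(MR²) is 0.5.
Pure rolling means v = ωR; then KE = ½Mv² + ½I(v/R)² = ½(1+k)Mv² = (3/4)Mv².
The vertical drop is h = L sinθ = 5.85 × sin15.5° = 1.563 m.
Energy conservation: Mgh = (3/4)Mv², so v = √(2gh/(1+k)) = √(2 × 9.81 × 1.563 / 1.5) ≈ 4.52 m/s.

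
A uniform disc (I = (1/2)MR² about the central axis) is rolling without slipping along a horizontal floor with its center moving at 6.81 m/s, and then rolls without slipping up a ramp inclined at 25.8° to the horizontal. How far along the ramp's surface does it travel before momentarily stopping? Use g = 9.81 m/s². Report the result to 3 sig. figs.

d ≈ 8.15 m

The moment of inertia is (1/2)MR², giving k ≡ I/(MR²) = 0.5.
Pure rolling means v = ωR; then KE = ½Mv² + ½I(v/R)² = ½(1+k)Mv² = (3/4)Mv².
Setting this equal to Mgh gives the vertical rise h = (1+k)v₀²/(2g) = 1.5×6.81²/(2×9.81) = 3.546 m.
Along the incline, d = h/sinθ = 3.546/sin25.8° ≈ 8.15 m.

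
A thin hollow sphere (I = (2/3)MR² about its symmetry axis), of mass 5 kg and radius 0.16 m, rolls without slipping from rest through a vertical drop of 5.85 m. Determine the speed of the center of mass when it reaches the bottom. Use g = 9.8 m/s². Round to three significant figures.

v ≈ 8.29 m/s

For this body I = (2/3)MR², i.e. k = I/(MR²) = 2/3.
Rolling without slipping gives ω = v/R, so the total kinetic energy is ½Mv² + ½Iω² = ½(1+k)Mv² = (5/6)Mv².
Energy conservation: Mgh = (5/6)Mv², so v = √(2gh/(1+k)) = √(2 × 9.8 × 5.85 / 1.667) ≈ 8.29 m/s.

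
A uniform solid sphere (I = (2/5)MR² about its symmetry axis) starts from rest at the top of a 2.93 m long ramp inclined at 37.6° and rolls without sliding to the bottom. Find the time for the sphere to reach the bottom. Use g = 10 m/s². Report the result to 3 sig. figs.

t ≈ 1.16 s

The moment of inertia is (2/5)MR², giving k ≡ I/(MR²) = 0.4.
Newton's second law down the slope: Mg sinθ − f = Ma. The torque equation fR = Iα (with α = a/R) gives f = kMa.
Hence a = g sinθ/(1+k) = 10×sin37.6°/1.4 = 4.358 m/s².
Starting from rest, L = ½at², so t = √(2L/a) = √(2×2.93/4.358) ≈ 1.16 s.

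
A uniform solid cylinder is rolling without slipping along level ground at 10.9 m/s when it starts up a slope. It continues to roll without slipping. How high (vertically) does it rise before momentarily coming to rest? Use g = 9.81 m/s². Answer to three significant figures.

With I = (1/2)MR², the ratio k = I/(MR²) is 0.5.
The rolling condition ω = v/R makes the rotational term ½I(v/R)² = ½kMv², so KE_total = ½(1+k)Mv² = (3/4)Mv².
All of this converts to potential energy at the highest point: (3/4)Mv₀² = Mgh.
Thus h = (1+k)v₀²/(2g) = 1.5 × 10.9² / (2 × 9.81) ≈ 9.08 m.

h ≈ 9.08 m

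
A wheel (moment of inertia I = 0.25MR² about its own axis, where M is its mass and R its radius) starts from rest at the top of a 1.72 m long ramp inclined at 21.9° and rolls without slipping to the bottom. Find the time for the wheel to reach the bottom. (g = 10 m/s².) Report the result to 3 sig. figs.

For this body I = 0.25MR², i.e. k = I/(MR²) = 0.25.
Translational: Mg sinθ − f = Ma. Rotational about the CM: fR = Iα = kMRa, so f = kMa.
Hence a = g sinθ/(1+k) = 10×sin21.9°/1.25 = 2.984 m/s².
Starting from rest, L = ½at², so t = √(2L/a) = √(2×1.72/2.984) ≈ 1.07 s.

t ≈ 1.07 s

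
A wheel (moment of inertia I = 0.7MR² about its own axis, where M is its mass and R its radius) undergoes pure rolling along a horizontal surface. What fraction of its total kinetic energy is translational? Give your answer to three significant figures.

fraction ≈ 0.588

The moment of inertia is 0.7MR², giving k ≡ I/(MR²) = 0.7.
With ω = v/R, KE_trans = ½Mv² and KE_rot = ½Iω² = ½kMv², so KE_total = ½(1+k)Mv².
The translational fraction is therefore 1/(1+k) = 1/1.7 ≈ 0.588.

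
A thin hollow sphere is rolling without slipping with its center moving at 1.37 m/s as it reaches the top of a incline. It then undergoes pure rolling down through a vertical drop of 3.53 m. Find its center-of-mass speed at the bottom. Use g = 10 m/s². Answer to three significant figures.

v ≈ 6.65 m/s

The moment of inertia is (2/3)MR², giving k ≡ I/(MR²) = 2/3.
The rolling condition ω = v/R makes the rotational term ½I(v/R)² = ½kMv², so KE_total = ½(1+k)Mv² = (5/6)Mv².
Conserving energy between top and bottom: (5/6)Mv² = (5/6)Mv₀² + Mgh, hence v² = v₀² + 2gh/(1+k).
v = √(1.37² + 2×10×3.53/1.667) = √44.24 ≈ 6.65 m/s.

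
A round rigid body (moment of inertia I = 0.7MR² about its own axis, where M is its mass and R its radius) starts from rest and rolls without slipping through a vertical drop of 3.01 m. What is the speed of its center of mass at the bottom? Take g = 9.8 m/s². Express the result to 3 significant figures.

v ≈ 5.89 m/s

The moment of inertia is 0.7MR², giving k ≡ I/(MR²) = 0.7.
Rolling without slipping gives ω = v/R, so the total kinetic energy is ½Mv² + ½Iω² = ½(1+k)Mv² = (17/20)Mv².
Energy conservation: Mgh = (17/20)Mv², so v = √(2gh/(1+k)) = √(2 × 9.8 × 3.01 / 1.7) ≈ 5.89 m/s.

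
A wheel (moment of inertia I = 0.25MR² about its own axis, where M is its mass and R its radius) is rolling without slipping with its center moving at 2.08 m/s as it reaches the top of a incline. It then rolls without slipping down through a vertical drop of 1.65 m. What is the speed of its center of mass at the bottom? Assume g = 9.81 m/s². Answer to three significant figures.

v ≈ 5.50 m/s

Here I = 0.25MR², so the shape factor k = I/(MR²) = 0.25.
The rolling condition ω = v/R makes the rotational term ½I(v/R)² = ½kMv², so KE_total = ½(1+k)Mv² = (5/8)Mv².
Conserving energy between top and bottom: (5/8)Mv² = (5/8)Mv₀² + Mgh, hence v² = v₀² + 2gh/(1+k).
v = √(2.08² + 2×9.81×1.65/1.25) = √30.22 ≈ 5.50 m/s.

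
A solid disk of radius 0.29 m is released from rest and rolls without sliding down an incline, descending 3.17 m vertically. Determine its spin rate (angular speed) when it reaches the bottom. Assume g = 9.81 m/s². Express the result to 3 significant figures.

ω ≈ 22.2 rad/s

Here I = (1/2)MR², so the shape factor k = I/(MR²) = 0.5.
Rolling without slipping gives ω = v/R, so the total kinetic energy is ½Mv² + ½Iω² = ½(1+k)Mv² = (3/4)Mv².
Energy conservation Mgh = ½(1+k)Mv² gives v = √(2gh/(1+k)) = √(2 × 9.81 × 3.17 / 1.5) = 6.439 m/s.
Then ω = v/R = 6.439 / 0.29 ≈ 22.2 rad/s.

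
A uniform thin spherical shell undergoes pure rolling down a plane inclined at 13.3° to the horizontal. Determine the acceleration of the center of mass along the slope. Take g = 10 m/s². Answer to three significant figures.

a ≈ 1.38 m/s²

The moment of inertia is (2/3)MR², giving k ≡ I/(MR²) = 2/3.
Newton's second law down the slope: Mg sinθ − f = Ma. The torque equation fR = Iα (with α = a/R) gives f = kMa.
Eliminating f: Mg sinθ = (1+k)Ma, so a = g sinθ/(1+k) = 10 × sin13.3° / 1.667 ≈ 1.38 m/s².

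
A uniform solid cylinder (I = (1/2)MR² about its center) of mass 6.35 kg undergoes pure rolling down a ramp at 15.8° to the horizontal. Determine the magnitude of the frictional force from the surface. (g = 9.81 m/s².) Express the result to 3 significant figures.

With I = (1/2)MR², the ratio k = I/(MR²) is 0.5.
Translational: Mg sinθ − f = Ma. Rotational about the CM: fR = Iα = kMRa, so f = kMa.
Combining, a = g sinθ/(1+k) and f = kMa = kMg sinθ/(1+k).
f = 0.5 × 6.35 × 9.81 × sin15.8° / 1.5 ≈ 5.65 N.

f ≈ 5.65 N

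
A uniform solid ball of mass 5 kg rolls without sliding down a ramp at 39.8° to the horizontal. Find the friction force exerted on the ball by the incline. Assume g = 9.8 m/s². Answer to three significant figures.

The moment of inertia is (2/5)MR², giving k ≡ I/(MR²) = 0.4.
Newton's second law down the slope: Mg sinθ − f = Ma. The torque equation fR = Iα (with α = a/R) gives f = kMa.
Combining, a = g sinθ/(1+k) and f = kMa = kMg sinθ/(1+k).
f = 0.4 × 5 × 9.8 × sin39.8° / 1.4 ≈ 8.96 N.

f ≈ 8.96 N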